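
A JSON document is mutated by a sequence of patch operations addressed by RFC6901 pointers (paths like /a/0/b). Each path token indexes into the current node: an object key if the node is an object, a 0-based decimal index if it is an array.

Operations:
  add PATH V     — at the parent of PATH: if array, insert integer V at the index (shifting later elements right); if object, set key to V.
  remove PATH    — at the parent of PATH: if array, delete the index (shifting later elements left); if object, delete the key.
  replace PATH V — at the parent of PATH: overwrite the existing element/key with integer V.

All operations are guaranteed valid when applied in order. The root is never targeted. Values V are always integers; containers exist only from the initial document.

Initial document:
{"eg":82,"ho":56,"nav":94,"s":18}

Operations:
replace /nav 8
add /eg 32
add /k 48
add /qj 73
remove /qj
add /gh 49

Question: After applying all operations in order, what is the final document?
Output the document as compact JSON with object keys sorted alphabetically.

After op 1 (replace /nav 8): {"eg":82,"ho":56,"nav":8,"s":18}
After op 2 (add /eg 32): {"eg":32,"ho":56,"nav":8,"s":18}
After op 3 (add /k 48): {"eg":32,"ho":56,"k":48,"nav":8,"s":18}
After op 4 (add /qj 73): {"eg":32,"ho":56,"k":48,"nav":8,"qj":73,"s":18}
After op 5 (remove /qj): {"eg":32,"ho":56,"k":48,"nav":8,"s":18}
After op 6 (add /gh 49): {"eg":32,"gh":49,"ho":56,"k":48,"nav":8,"s":18}

Answer: {"eg":32,"gh":49,"ho":56,"k":48,"nav":8,"s":18}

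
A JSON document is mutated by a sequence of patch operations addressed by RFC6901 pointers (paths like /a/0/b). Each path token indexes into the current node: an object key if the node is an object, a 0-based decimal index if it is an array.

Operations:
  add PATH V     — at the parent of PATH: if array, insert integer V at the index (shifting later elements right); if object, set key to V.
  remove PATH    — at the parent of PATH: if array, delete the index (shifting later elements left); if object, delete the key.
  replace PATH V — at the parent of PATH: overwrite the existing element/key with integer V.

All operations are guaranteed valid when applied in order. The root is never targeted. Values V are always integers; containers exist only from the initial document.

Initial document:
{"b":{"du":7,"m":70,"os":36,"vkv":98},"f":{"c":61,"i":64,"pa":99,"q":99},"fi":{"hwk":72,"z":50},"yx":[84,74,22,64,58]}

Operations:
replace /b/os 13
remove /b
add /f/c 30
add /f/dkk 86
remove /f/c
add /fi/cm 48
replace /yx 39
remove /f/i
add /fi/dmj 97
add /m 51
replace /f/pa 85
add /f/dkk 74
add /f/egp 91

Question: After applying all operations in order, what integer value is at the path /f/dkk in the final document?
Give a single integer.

Answer: 74

Derivation:
After op 1 (replace /b/os 13): {"b":{"du":7,"m":70,"os":13,"vkv":98},"f":{"c":61,"i":64,"pa":99,"q":99},"fi":{"hwk":72,"z":50},"yx":[84,74,22,64,58]}
After op 2 (remove /b): {"f":{"c":61,"i":64,"pa":99,"q":99},"fi":{"hwk":72,"z":50},"yx":[84,74,22,64,58]}
After op 3 (add /f/c 30): {"f":{"c":30,"i":64,"pa":99,"q":99},"fi":{"hwk":72,"z":50},"yx":[84,74,22,64,58]}
After op 4 (add /f/dkk 86): {"f":{"c":30,"dkk":86,"i":64,"pa":99,"q":99},"fi":{"hwk":72,"z":50},"yx":[84,74,22,64,58]}
After op 5 (remove /f/c): {"f":{"dkk":86,"i":64,"pa":99,"q":99},"fi":{"hwk":72,"z":50},"yx":[84,74,22,64,58]}
After op 6 (add /fi/cm 48): {"f":{"dkk":86,"i":64,"pa":99,"q":99},"fi":{"cm":48,"hwk":72,"z":50},"yx":[84,74,22,64,58]}
After op 7 (replace /yx 39): {"f":{"dkk":86,"i":64,"pa":99,"q":99},"fi":{"cm":48,"hwk":72,"z":50},"yx":39}
After op 8 (remove /f/i): {"f":{"dkk":86,"pa":99,"q":99},"fi":{"cm":48,"hwk":72,"z":50},"yx":39}
After op 9 (add /fi/dmj 97): {"f":{"dkk":86,"pa":99,"q":99},"fi":{"cm":48,"dmj":97,"hwk":72,"z":50},"yx":39}
After op 10 (add /m 51): {"f":{"dkk":86,"pa":99,"q":99},"fi":{"cm":48,"dmj":97,"hwk":72,"z":50},"m":51,"yx":39}
After op 11 (replace /f/pa 85): {"f":{"dkk":86,"pa":85,"q":99},"fi":{"cm":48,"dmj":97,"hwk":72,"z":50},"m":51,"yx":39}
After op 12 (add /f/dkk 74): {"f":{"dkk":74,"pa":85,"q":99},"fi":{"cm":48,"dmj":97,"hwk":72,"z":50},"m":51,"yx":39}
After op 13 (add /f/egp 91): {"f":{"dkk":74,"egp":91,"pa":85,"q":99},"fi":{"cm":48,"dmj":97,"hwk":72,"z":50},"m":51,"yx":39}
Value at /f/dkk: 74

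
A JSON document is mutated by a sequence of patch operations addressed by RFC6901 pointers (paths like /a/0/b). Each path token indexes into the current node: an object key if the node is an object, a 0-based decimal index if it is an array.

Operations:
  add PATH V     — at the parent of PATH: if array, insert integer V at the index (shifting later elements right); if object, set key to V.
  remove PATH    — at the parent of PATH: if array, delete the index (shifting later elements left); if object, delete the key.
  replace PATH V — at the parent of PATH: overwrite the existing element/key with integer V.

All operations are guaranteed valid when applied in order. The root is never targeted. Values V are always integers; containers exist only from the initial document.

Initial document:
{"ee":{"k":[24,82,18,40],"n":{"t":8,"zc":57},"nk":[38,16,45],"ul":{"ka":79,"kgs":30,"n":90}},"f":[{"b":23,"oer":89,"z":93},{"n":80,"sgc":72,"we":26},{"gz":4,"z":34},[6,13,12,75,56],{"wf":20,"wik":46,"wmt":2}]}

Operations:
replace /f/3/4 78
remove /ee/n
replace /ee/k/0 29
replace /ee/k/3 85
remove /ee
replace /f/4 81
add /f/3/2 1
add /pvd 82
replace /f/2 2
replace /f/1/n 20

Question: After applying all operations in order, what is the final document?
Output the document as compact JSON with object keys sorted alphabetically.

After op 1 (replace /f/3/4 78): {"ee":{"k":[24,82,18,40],"n":{"t":8,"zc":57},"nk":[38,16,45],"ul":{"ka":79,"kgs":30,"n":90}},"f":[{"b":23,"oer":89,"z":93},{"n":80,"sgc":72,"we":26},{"gz":4,"z":34},[6,13,12,75,78],{"wf":20,"wik":46,"wmt":2}]}
After op 2 (remove /ee/n): {"ee":{"k":[24,82,18,40],"nk":[38,16,45],"ul":{"ka":79,"kgs":30,"n":90}},"f":[{"b":23,"oer":89,"z":93},{"n":80,"sgc":72,"we":26},{"gz":4,"z":34},[6,13,12,75,78],{"wf":20,"wik":46,"wmt":2}]}
After op 3 (replace /ee/k/0 29): {"ee":{"k":[29,82,18,40],"nk":[38,16,45],"ul":{"ka":79,"kgs":30,"n":90}},"f":[{"b":23,"oer":89,"z":93},{"n":80,"sgc":72,"we":26},{"gz":4,"z":34},[6,13,12,75,78],{"wf":20,"wik":46,"wmt":2}]}
After op 4 (replace /ee/k/3 85): {"ee":{"k":[29,82,18,85],"nk":[38,16,45],"ul":{"ka":79,"kgs":30,"n":90}},"f":[{"b":23,"oer":89,"z":93},{"n":80,"sgc":72,"we":26},{"gz":4,"z":34},[6,13,12,75,78],{"wf":20,"wik":46,"wmt":2}]}
After op 5 (remove /ee): {"f":[{"b":23,"oer":89,"z":93},{"n":80,"sgc":72,"we":26},{"gz":4,"z":34},[6,13,12,75,78],{"wf":20,"wik":46,"wmt":2}]}
After op 6 (replace /f/4 81): {"f":[{"b":23,"oer":89,"z":93},{"n":80,"sgc":72,"we":26},{"gz":4,"z":34},[6,13,12,75,78],81]}
After op 7 (add /f/3/2 1): {"f":[{"b":23,"oer":89,"z":93},{"n":80,"sgc":72,"we":26},{"gz":4,"z":34},[6,13,1,12,75,78],81]}
After op 8 (add /pvd 82): {"f":[{"b":23,"oer":89,"z":93},{"n":80,"sgc":72,"we":26},{"gz":4,"z":34},[6,13,1,12,75,78],81],"pvd":82}
After op 9 (replace /f/2 2): {"f":[{"b":23,"oer":89,"z":93},{"n":80,"sgc":72,"we":26},2,[6,13,1,12,75,78],81],"pvd":82}
After op 10 (replace /f/1/n 20): {"f":[{"b":23,"oer":89,"z":93},{"n":20,"sgc":72,"we":26},2,[6,13,1,12,75,78],81],"pvd":82}

Answer: {"f":[{"b":23,"oer":89,"z":93},{"n":20,"sgc":72,"we":26},2,[6,13,1,12,75,78],81],"pvd":82}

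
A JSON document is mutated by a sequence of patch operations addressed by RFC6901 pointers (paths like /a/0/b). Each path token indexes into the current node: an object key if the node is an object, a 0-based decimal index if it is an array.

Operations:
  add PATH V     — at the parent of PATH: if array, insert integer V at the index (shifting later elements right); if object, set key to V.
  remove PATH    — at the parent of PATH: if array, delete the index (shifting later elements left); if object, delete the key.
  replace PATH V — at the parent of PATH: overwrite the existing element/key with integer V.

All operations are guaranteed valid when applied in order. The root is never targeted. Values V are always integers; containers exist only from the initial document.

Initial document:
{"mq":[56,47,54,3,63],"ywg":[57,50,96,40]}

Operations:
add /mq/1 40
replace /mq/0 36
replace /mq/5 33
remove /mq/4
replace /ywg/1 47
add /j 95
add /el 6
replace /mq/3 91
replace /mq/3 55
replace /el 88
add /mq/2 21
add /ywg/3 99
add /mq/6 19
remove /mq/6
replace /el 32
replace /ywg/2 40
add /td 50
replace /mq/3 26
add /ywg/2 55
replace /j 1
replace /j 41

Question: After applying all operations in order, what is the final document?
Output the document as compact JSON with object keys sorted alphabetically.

Answer: {"el":32,"j":41,"mq":[36,40,21,26,55,33],"td":50,"ywg":[57,47,55,40,99,40]}

Derivation:
After op 1 (add /mq/1 40): {"mq":[56,40,47,54,3,63],"ywg":[57,50,96,40]}
After op 2 (replace /mq/0 36): {"mq":[36,40,47,54,3,63],"ywg":[57,50,96,40]}
After op 3 (replace /mq/5 33): {"mq":[36,40,47,54,3,33],"ywg":[57,50,96,40]}
After op 4 (remove /mq/4): {"mq":[36,40,47,54,33],"ywg":[57,50,96,40]}
After op 5 (replace /ywg/1 47): {"mq":[36,40,47,54,33],"ywg":[57,47,96,40]}
After op 6 (add /j 95): {"j":95,"mq":[36,40,47,54,33],"ywg":[57,47,96,40]}
After op 7 (add /el 6): {"el":6,"j":95,"mq":[36,40,47,54,33],"ywg":[57,47,96,40]}
After op 8 (replace /mq/3 91): {"el":6,"j":95,"mq":[36,40,47,91,33],"ywg":[57,47,96,40]}
After op 9 (replace /mq/3 55): {"el":6,"j":95,"mq":[36,40,47,55,33],"ywg":[57,47,96,40]}
After op 10 (replace /el 88): {"el":88,"j":95,"mq":[36,40,47,55,33],"ywg":[57,47,96,40]}
After op 11 (add /mq/2 21): {"el":88,"j":95,"mq":[36,40,21,47,55,33],"ywg":[57,47,96,40]}
After op 12 (add /ywg/3 99): {"el":88,"j":95,"mq":[36,40,21,47,55,33],"ywg":[57,47,96,99,40]}
After op 13 (add /mq/6 19): {"el":88,"j":95,"mq":[36,40,21,47,55,33,19],"ywg":[57,47,96,99,40]}
After op 14 (remove /mq/6): {"el":88,"j":95,"mq":[36,40,21,47,55,33],"ywg":[57,47,96,99,40]}
After op 15 (replace /el 32): {"el":32,"j":95,"mq":[36,40,21,47,55,33],"ywg":[57,47,96,99,40]}
After op 16 (replace /ywg/2 40): {"el":32,"j":95,"mq":[36,40,21,47,55,33],"ywg":[57,47,40,99,40]}
After op 17 (add /td 50): {"el":32,"j":95,"mq":[36,40,21,47,55,33],"td":50,"ywg":[57,47,40,99,40]}
After op 18 (replace /mq/3 26): {"el":32,"j":95,"mq":[36,40,21,26,55,33],"td":50,"ywg":[57,47,40,99,40]}
After op 19 (add /ywg/2 55): {"el":32,"j":95,"mq":[36,40,21,26,55,33],"td":50,"ywg":[57,47,55,40,99,40]}
After op 20 (replace /j 1): {"el":32,"j":1,"mq":[36,40,21,26,55,33],"td":50,"ywg":[57,47,55,40,99,40]}
After op 21 (replace /j 41): {"el":32,"j":41,"mq":[36,40,21,26,55,33],"td":50,"ywg":[57,47,55,40,99,40]}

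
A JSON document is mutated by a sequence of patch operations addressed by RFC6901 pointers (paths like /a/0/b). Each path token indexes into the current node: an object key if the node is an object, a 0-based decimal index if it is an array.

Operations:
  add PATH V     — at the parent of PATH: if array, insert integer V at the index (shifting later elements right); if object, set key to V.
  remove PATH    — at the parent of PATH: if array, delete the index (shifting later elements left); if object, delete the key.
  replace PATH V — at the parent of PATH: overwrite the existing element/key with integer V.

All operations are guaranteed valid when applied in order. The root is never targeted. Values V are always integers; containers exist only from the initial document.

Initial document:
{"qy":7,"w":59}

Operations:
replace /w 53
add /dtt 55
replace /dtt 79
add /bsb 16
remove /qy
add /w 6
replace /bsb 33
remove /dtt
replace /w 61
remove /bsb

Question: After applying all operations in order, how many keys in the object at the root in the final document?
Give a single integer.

Answer: 1

Derivation:
After op 1 (replace /w 53): {"qy":7,"w":53}
After op 2 (add /dtt 55): {"dtt":55,"qy":7,"w":53}
After op 3 (replace /dtt 79): {"dtt":79,"qy":7,"w":53}
After op 4 (add /bsb 16): {"bsb":16,"dtt":79,"qy":7,"w":53}
After op 5 (remove /qy): {"bsb":16,"dtt":79,"w":53}
After op 6 (add /w 6): {"bsb":16,"dtt":79,"w":6}
After op 7 (replace /bsb 33): {"bsb":33,"dtt":79,"w":6}
After op 8 (remove /dtt): {"bsb":33,"w":6}
After op 9 (replace /w 61): {"bsb":33,"w":61}
After op 10 (remove /bsb): {"w":61}
Size at the root: 1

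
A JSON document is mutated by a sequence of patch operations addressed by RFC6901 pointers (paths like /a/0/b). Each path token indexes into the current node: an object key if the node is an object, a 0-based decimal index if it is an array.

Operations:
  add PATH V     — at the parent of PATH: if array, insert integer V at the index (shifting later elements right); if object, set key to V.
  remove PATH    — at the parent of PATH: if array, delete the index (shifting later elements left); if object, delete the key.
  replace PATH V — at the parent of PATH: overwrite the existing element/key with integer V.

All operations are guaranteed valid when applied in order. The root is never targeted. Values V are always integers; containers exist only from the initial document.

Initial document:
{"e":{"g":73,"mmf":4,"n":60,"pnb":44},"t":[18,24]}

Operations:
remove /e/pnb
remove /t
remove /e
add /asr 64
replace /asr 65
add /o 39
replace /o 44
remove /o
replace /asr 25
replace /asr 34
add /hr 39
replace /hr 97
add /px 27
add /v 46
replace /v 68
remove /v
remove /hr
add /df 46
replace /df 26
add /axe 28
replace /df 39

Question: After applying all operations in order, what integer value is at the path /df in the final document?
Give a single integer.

Answer: 39

Derivation:
After op 1 (remove /e/pnb): {"e":{"g":73,"mmf":4,"n":60},"t":[18,24]}
After op 2 (remove /t): {"e":{"g":73,"mmf":4,"n":60}}
After op 3 (remove /e): {}
After op 4 (add /asr 64): {"asr":64}
After op 5 (replace /asr 65): {"asr":65}
After op 6 (add /o 39): {"asr":65,"o":39}
After op 7 (replace /o 44): {"asr":65,"o":44}
After op 8 (remove /o): {"asr":65}
After op 9 (replace /asr 25): {"asr":25}
After op 10 (replace /asr 34): {"asr":34}
After op 11 (add /hr 39): {"asr":34,"hr":39}
After op 12 (replace /hr 97): {"asr":34,"hr":97}
After op 13 (add /px 27): {"asr":34,"hr":97,"px":27}
After op 14 (add /v 46): {"asr":34,"hr":97,"px":27,"v":46}
After op 15 (replace /v 68): {"asr":34,"hr":97,"px":27,"v":68}
After op 16 (remove /v): {"asr":34,"hr":97,"px":27}
After op 17 (remove /hr): {"asr":34,"px":27}
After op 18 (add /df 46): {"asr":34,"df":46,"px":27}
After op 19 (replace /df 26): {"asr":34,"df":26,"px":27}
After op 20 (add /axe 28): {"asr":34,"axe":28,"df":26,"px":27}
After op 21 (replace /df 39): {"asr":34,"axe":28,"df":39,"px":27}
Value at /df: 39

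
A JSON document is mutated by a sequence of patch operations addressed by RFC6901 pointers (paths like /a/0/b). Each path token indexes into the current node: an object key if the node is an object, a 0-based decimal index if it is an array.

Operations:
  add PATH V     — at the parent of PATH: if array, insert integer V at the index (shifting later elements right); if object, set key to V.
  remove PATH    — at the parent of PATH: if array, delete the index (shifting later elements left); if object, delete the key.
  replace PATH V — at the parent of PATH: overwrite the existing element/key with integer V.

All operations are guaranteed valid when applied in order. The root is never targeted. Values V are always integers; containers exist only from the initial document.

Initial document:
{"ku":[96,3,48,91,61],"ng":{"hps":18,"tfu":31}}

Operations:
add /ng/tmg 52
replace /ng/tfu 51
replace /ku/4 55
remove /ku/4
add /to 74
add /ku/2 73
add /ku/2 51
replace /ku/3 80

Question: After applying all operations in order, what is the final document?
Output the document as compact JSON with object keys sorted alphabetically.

Answer: {"ku":[96,3,51,80,48,91],"ng":{"hps":18,"tfu":51,"tmg":52},"to":74}

Derivation:
After op 1 (add /ng/tmg 52): {"ku":[96,3,48,91,61],"ng":{"hps":18,"tfu":31,"tmg":52}}
After op 2 (replace /ng/tfu 51): {"ku":[96,3,48,91,61],"ng":{"hps":18,"tfu":51,"tmg":52}}
After op 3 (replace /ku/4 55): {"ku":[96,3,48,91,55],"ng":{"hps":18,"tfu":51,"tmg":52}}
After op 4 (remove /ku/4): {"ku":[96,3,48,91],"ng":{"hps":18,"tfu":51,"tmg":52}}
After op 5 (add /to 74): {"ku":[96,3,48,91],"ng":{"hps":18,"tfu":51,"tmg":52},"to":74}
After op 6 (add /ku/2 73): {"ku":[96,3,73,48,91],"ng":{"hps":18,"tfu":51,"tmg":52},"to":74}
After op 7 (add /ku/2 51): {"ku":[96,3,51,73,48,91],"ng":{"hps":18,"tfu":51,"tmg":52},"to":74}
After op 8 (replace /ku/3 80): {"ku":[96,3,51,80,48,91],"ng":{"hps":18,"tfu":51,"tmg":52},"to":74}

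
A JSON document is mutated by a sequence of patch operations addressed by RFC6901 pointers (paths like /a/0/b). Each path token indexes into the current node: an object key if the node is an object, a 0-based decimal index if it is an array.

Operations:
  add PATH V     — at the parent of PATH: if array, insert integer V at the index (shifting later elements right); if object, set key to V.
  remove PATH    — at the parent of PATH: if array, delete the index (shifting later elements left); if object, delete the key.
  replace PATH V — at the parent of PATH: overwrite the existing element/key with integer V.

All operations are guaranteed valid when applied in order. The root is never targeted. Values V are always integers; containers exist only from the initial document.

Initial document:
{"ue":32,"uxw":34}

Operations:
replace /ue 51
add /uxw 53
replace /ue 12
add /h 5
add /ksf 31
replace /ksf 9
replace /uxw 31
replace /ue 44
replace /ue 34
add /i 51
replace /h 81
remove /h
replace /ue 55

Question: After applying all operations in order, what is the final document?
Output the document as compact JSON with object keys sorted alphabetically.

After op 1 (replace /ue 51): {"ue":51,"uxw":34}
After op 2 (add /uxw 53): {"ue":51,"uxw":53}
After op 3 (replace /ue 12): {"ue":12,"uxw":53}
After op 4 (add /h 5): {"h":5,"ue":12,"uxw":53}
After op 5 (add /ksf 31): {"h":5,"ksf":31,"ue":12,"uxw":53}
After op 6 (replace /ksf 9): {"h":5,"ksf":9,"ue":12,"uxw":53}
After op 7 (replace /uxw 31): {"h":5,"ksf":9,"ue":12,"uxw":31}
After op 8 (replace /ue 44): {"h":5,"ksf":9,"ue":44,"uxw":31}
After op 9 (replace /ue 34): {"h":5,"ksf":9,"ue":34,"uxw":31}
After op 10 (add /i 51): {"h":5,"i":51,"ksf":9,"ue":34,"uxw":31}
After op 11 (replace /h 81): {"h":81,"i":51,"ksf":9,"ue":34,"uxw":31}
After op 12 (remove /h): {"i":51,"ksf":9,"ue":34,"uxw":31}
After op 13 (replace /ue 55): {"i":51,"ksf":9,"ue":55,"uxw":31}

Answer: {"i":51,"ksf":9,"ue":55,"uxw":31}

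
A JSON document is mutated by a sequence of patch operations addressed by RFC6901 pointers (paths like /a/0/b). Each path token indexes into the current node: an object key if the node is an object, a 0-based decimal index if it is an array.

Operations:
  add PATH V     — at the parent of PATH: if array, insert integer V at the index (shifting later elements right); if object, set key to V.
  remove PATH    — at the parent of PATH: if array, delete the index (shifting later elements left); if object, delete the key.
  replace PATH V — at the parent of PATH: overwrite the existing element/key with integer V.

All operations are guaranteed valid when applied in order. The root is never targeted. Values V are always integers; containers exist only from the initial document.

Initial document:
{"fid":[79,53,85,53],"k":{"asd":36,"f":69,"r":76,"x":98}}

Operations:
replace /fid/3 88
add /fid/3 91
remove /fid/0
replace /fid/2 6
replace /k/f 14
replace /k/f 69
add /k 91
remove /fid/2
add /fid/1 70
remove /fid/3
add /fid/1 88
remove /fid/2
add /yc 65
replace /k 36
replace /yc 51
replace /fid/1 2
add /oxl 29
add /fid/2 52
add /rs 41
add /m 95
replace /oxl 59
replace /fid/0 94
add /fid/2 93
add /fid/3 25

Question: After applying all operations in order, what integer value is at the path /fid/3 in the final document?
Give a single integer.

Answer: 25

Derivation:
After op 1 (replace /fid/3 88): {"fid":[79,53,85,88],"k":{"asd":36,"f":69,"r":76,"x":98}}
After op 2 (add /fid/3 91): {"fid":[79,53,85,91,88],"k":{"asd":36,"f":69,"r":76,"x":98}}
After op 3 (remove /fid/0): {"fid":[53,85,91,88],"k":{"asd":36,"f":69,"r":76,"x":98}}
After op 4 (replace /fid/2 6): {"fid":[53,85,6,88],"k":{"asd":36,"f":69,"r":76,"x":98}}
After op 5 (replace /k/f 14): {"fid":[53,85,6,88],"k":{"asd":36,"f":14,"r":76,"x":98}}
After op 6 (replace /k/f 69): {"fid":[53,85,6,88],"k":{"asd":36,"f":69,"r":76,"x":98}}
After op 7 (add /k 91): {"fid":[53,85,6,88],"k":91}
After op 8 (remove /fid/2): {"fid":[53,85,88],"k":91}
After op 9 (add /fid/1 70): {"fid":[53,70,85,88],"k":91}
After op 10 (remove /fid/3): {"fid":[53,70,85],"k":91}
After op 11 (add /fid/1 88): {"fid":[53,88,70,85],"k":91}
After op 12 (remove /fid/2): {"fid":[53,88,85],"k":91}
After op 13 (add /yc 65): {"fid":[53,88,85],"k":91,"yc":65}
After op 14 (replace /k 36): {"fid":[53,88,85],"k":36,"yc":65}
After op 15 (replace /yc 51): {"fid":[53,88,85],"k":36,"yc":51}
After op 16 (replace /fid/1 2): {"fid":[53,2,85],"k":36,"yc":51}
After op 17 (add /oxl 29): {"fid":[53,2,85],"k":36,"oxl":29,"yc":51}
After op 18 (add /fid/2 52): {"fid":[53,2,52,85],"k":36,"oxl":29,"yc":51}
After op 19 (add /rs 41): {"fid":[53,2,52,85],"k":36,"oxl":29,"rs":41,"yc":51}
After op 20 (add /m 95): {"fid":[53,2,52,85],"k":36,"m":95,"oxl":29,"rs":41,"yc":51}
After op 21 (replace /oxl 59): {"fid":[53,2,52,85],"k":36,"m":95,"oxl":59,"rs":41,"yc":51}
After op 22 (replace /fid/0 94): {"fid":[94,2,52,85],"k":36,"m":95,"oxl":59,"rs":41,"yc":51}
After op 23 (add /fid/2 93): {"fid":[94,2,93,52,85],"k":36,"m":95,"oxl":59,"rs":41,"yc":51}
After op 24 (add /fid/3 25): {"fid":[94,2,93,25,52,85],"k":36,"m":95,"oxl":59,"rs":41,"yc":51}
Value at /fid/3: 25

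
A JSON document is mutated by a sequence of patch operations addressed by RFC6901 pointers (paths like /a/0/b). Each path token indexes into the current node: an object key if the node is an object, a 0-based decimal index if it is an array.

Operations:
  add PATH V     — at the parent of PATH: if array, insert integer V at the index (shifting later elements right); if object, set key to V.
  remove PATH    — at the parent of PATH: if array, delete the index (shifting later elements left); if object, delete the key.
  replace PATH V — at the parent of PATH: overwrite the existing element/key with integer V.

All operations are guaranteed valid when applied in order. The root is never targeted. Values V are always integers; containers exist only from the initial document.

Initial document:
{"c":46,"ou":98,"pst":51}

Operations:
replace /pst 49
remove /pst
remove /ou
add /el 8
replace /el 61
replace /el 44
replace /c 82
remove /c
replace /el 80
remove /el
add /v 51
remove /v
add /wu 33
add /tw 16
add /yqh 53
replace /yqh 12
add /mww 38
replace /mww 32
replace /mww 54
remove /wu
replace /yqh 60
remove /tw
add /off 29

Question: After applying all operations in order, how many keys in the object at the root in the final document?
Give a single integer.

Answer: 3

Derivation:
After op 1 (replace /pst 49): {"c":46,"ou":98,"pst":49}
After op 2 (remove /pst): {"c":46,"ou":98}
After op 3 (remove /ou): {"c":46}
After op 4 (add /el 8): {"c":46,"el":8}
After op 5 (replace /el 61): {"c":46,"el":61}
After op 6 (replace /el 44): {"c":46,"el":44}
After op 7 (replace /c 82): {"c":82,"el":44}
After op 8 (remove /c): {"el":44}
After op 9 (replace /el 80): {"el":80}
After op 10 (remove /el): {}
After op 11 (add /v 51): {"v":51}
After op 12 (remove /v): {}
After op 13 (add /wu 33): {"wu":33}
After op 14 (add /tw 16): {"tw":16,"wu":33}
After op 15 (add /yqh 53): {"tw":16,"wu":33,"yqh":53}
After op 16 (replace /yqh 12): {"tw":16,"wu":33,"yqh":12}
After op 17 (add /mww 38): {"mww":38,"tw":16,"wu":33,"yqh":12}
After op 18 (replace /mww 32): {"mww":32,"tw":16,"wu":33,"yqh":12}
After op 19 (replace /mww 54): {"mww":54,"tw":16,"wu":33,"yqh":12}
After op 20 (remove /wu): {"mww":54,"tw":16,"yqh":12}
After op 21 (replace /yqh 60): {"mww":54,"tw":16,"yqh":60}
After op 22 (remove /tw): {"mww":54,"yqh":60}
After op 23 (add /off 29): {"mww":54,"off":29,"yqh":60}
Size at the root: 3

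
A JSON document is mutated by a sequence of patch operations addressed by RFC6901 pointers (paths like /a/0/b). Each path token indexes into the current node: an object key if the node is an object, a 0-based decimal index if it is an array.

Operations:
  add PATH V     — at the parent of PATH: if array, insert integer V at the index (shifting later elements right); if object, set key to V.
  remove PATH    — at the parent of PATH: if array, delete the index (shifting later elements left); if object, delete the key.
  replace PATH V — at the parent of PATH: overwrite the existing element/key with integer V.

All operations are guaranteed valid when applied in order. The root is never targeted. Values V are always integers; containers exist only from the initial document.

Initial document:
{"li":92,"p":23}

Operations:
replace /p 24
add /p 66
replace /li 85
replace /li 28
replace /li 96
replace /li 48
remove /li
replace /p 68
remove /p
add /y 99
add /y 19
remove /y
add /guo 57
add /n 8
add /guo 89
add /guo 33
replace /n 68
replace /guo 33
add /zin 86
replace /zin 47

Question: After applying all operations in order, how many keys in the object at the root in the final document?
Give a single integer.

Answer: 3

Derivation:
After op 1 (replace /p 24): {"li":92,"p":24}
After op 2 (add /p 66): {"li":92,"p":66}
After op 3 (replace /li 85): {"li":85,"p":66}
After op 4 (replace /li 28): {"li":28,"p":66}
After op 5 (replace /li 96): {"li":96,"p":66}
After op 6 (replace /li 48): {"li":48,"p":66}
After op 7 (remove /li): {"p":66}
After op 8 (replace /p 68): {"p":68}
After op 9 (remove /p): {}
After op 10 (add /y 99): {"y":99}
After op 11 (add /y 19): {"y":19}
After op 12 (remove /y): {}
After op 13 (add /guo 57): {"guo":57}
After op 14 (add /n 8): {"guo":57,"n":8}
After op 15 (add /guo 89): {"guo":89,"n":8}
After op 16 (add /guo 33): {"guo":33,"n":8}
After op 17 (replace /n 68): {"guo":33,"n":68}
After op 18 (replace /guo 33): {"guo":33,"n":68}
After op 19 (add /zin 86): {"guo":33,"n":68,"zin":86}
After op 20 (replace /zin 47): {"guo":33,"n":68,"zin":47}
Size at the root: 3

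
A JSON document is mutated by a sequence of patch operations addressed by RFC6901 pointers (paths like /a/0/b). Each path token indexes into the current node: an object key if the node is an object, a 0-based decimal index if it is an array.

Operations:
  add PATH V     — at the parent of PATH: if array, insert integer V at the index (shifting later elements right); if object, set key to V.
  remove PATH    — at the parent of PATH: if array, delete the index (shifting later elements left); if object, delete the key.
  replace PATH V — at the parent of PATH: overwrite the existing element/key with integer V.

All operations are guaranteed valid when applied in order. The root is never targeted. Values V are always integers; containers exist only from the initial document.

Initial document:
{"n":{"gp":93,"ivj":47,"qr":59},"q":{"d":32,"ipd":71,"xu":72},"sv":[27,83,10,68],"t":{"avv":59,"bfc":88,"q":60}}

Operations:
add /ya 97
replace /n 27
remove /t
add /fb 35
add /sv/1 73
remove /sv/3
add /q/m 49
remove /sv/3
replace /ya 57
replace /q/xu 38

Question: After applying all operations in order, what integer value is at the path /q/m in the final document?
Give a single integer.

Answer: 49

Derivation:
After op 1 (add /ya 97): {"n":{"gp":93,"ivj":47,"qr":59},"q":{"d":32,"ipd":71,"xu":72},"sv":[27,83,10,68],"t":{"avv":59,"bfc":88,"q":60},"ya":97}
After op 2 (replace /n 27): {"n":27,"q":{"d":32,"ipd":71,"xu":72},"sv":[27,83,10,68],"t":{"avv":59,"bfc":88,"q":60},"ya":97}
After op 3 (remove /t): {"n":27,"q":{"d":32,"ipd":71,"xu":72},"sv":[27,83,10,68],"ya":97}
After op 4 (add /fb 35): {"fb":35,"n":27,"q":{"d":32,"ipd":71,"xu":72},"sv":[27,83,10,68],"ya":97}
After op 5 (add /sv/1 73): {"fb":35,"n":27,"q":{"d":32,"ipd":71,"xu":72},"sv":[27,73,83,10,68],"ya":97}
After op 6 (remove /sv/3): {"fb":35,"n":27,"q":{"d":32,"ipd":71,"xu":72},"sv":[27,73,83,68],"ya":97}
After op 7 (add /q/m 49): {"fb":35,"n":27,"q":{"d":32,"ipd":71,"m":49,"xu":72},"sv":[27,73,83,68],"ya":97}
After op 8 (remove /sv/3): {"fb":35,"n":27,"q":{"d":32,"ipd":71,"m":49,"xu":72},"sv":[27,73,83],"ya":97}
After op 9 (replace /ya 57): {"fb":35,"n":27,"q":{"d":32,"ipd":71,"m":49,"xu":72},"sv":[27,73,83],"ya":57}
After op 10 (replace /q/xu 38): {"fb":35,"n":27,"q":{"d":32,"ipd":71,"m":49,"xu":38},"sv":[27,73,83],"ya":57}
Value at /q/m: 49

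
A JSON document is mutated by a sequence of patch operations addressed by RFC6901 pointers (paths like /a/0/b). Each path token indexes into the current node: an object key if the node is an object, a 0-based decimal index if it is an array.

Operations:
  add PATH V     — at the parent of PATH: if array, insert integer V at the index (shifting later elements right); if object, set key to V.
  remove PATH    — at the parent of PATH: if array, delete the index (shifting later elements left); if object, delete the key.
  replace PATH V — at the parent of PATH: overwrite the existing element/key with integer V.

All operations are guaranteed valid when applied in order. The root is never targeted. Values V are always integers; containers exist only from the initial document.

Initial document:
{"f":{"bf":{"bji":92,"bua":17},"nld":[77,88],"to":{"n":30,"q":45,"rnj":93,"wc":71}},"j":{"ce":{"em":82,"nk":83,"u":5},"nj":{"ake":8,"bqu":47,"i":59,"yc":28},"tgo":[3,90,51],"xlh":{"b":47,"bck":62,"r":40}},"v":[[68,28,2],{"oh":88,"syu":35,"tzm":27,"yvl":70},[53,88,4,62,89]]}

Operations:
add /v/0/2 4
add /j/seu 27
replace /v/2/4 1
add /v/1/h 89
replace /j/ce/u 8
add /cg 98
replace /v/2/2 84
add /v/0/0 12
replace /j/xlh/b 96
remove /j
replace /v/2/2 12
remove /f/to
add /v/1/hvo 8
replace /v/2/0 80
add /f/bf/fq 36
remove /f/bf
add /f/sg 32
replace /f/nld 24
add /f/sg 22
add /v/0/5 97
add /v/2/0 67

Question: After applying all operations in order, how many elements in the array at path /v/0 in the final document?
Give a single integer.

Answer: 6

Derivation:
After op 1 (add /v/0/2 4): {"f":{"bf":{"bji":92,"bua":17},"nld":[77,88],"to":{"n":30,"q":45,"rnj":93,"wc":71}},"j":{"ce":{"em":82,"nk":83,"u":5},"nj":{"ake":8,"bqu":47,"i":59,"yc":28},"tgo":[3,90,51],"xlh":{"b":47,"bck":62,"r":40}},"v":[[68,28,4,2],{"oh":88,"syu":35,"tzm":27,"yvl":70},[53,88,4,62,89]]}
After op 2 (add /j/seu 27): {"f":{"bf":{"bji":92,"bua":17},"nld":[77,88],"to":{"n":30,"q":45,"rnj":93,"wc":71}},"j":{"ce":{"em":82,"nk":83,"u":5},"nj":{"ake":8,"bqu":47,"i":59,"yc":28},"seu":27,"tgo":[3,90,51],"xlh":{"b":47,"bck":62,"r":40}},"v":[[68,28,4,2],{"oh":88,"syu":35,"tzm":27,"yvl":70},[53,88,4,62,89]]}
After op 3 (replace /v/2/4 1): {"f":{"bf":{"bji":92,"bua":17},"nld":[77,88],"to":{"n":30,"q":45,"rnj":93,"wc":71}},"j":{"ce":{"em":82,"nk":83,"u":5},"nj":{"ake":8,"bqu":47,"i":59,"yc":28},"seu":27,"tgo":[3,90,51],"xlh":{"b":47,"bck":62,"r":40}},"v":[[68,28,4,2],{"oh":88,"syu":35,"tzm":27,"yvl":70},[53,88,4,62,1]]}
After op 4 (add /v/1/h 89): {"f":{"bf":{"bji":92,"bua":17},"nld":[77,88],"to":{"n":30,"q":45,"rnj":93,"wc":71}},"j":{"ce":{"em":82,"nk":83,"u":5},"nj":{"ake":8,"bqu":47,"i":59,"yc":28},"seu":27,"tgo":[3,90,51],"xlh":{"b":47,"bck":62,"r":40}},"v":[[68,28,4,2],{"h":89,"oh":88,"syu":35,"tzm":27,"yvl":70},[53,88,4,62,1]]}
After op 5 (replace /j/ce/u 8): {"f":{"bf":{"bji":92,"bua":17},"nld":[77,88],"to":{"n":30,"q":45,"rnj":93,"wc":71}},"j":{"ce":{"em":82,"nk":83,"u":8},"nj":{"ake":8,"bqu":47,"i":59,"yc":28},"seu":27,"tgo":[3,90,51],"xlh":{"b":47,"bck":62,"r":40}},"v":[[68,28,4,2],{"h":89,"oh":88,"syu":35,"tzm":27,"yvl":70},[53,88,4,62,1]]}
After op 6 (add /cg 98): {"cg":98,"f":{"bf":{"bji":92,"bua":17},"nld":[77,88],"to":{"n":30,"q":45,"rnj":93,"wc":71}},"j":{"ce":{"em":82,"nk":83,"u":8},"nj":{"ake":8,"bqu":47,"i":59,"yc":28},"seu":27,"tgo":[3,90,51],"xlh":{"b":47,"bck":62,"r":40}},"v":[[68,28,4,2],{"h":89,"oh":88,"syu":35,"tzm":27,"yvl":70},[53,88,4,62,1]]}
After op 7 (replace /v/2/2 84): {"cg":98,"f":{"bf":{"bji":92,"bua":17},"nld":[77,88],"to":{"n":30,"q":45,"rnj":93,"wc":71}},"j":{"ce":{"em":82,"nk":83,"u":8},"nj":{"ake":8,"bqu":47,"i":59,"yc":28},"seu":27,"tgo":[3,90,51],"xlh":{"b":47,"bck":62,"r":40}},"v":[[68,28,4,2],{"h":89,"oh":88,"syu":35,"tzm":27,"yvl":70},[53,88,84,62,1]]}
After op 8 (add /v/0/0 12): {"cg":98,"f":{"bf":{"bji":92,"bua":17},"nld":[77,88],"to":{"n":30,"q":45,"rnj":93,"wc":71}},"j":{"ce":{"em":82,"nk":83,"u":8},"nj":{"ake":8,"bqu":47,"i":59,"yc":28},"seu":27,"tgo":[3,90,51],"xlh":{"b":47,"bck":62,"r":40}},"v":[[12,68,28,4,2],{"h":89,"oh":88,"syu":35,"tzm":27,"yvl":70},[53,88,84,62,1]]}
After op 9 (replace /j/xlh/b 96): {"cg":98,"f":{"bf":{"bji":92,"bua":17},"nld":[77,88],"to":{"n":30,"q":45,"rnj":93,"wc":71}},"j":{"ce":{"em":82,"nk":83,"u":8},"nj":{"ake":8,"bqu":47,"i":59,"yc":28},"seu":27,"tgo":[3,90,51],"xlh":{"b":96,"bck":62,"r":40}},"v":[[12,68,28,4,2],{"h":89,"oh":88,"syu":35,"tzm":27,"yvl":70},[53,88,84,62,1]]}
After op 10 (remove /j): {"cg":98,"f":{"bf":{"bji":92,"bua":17},"nld":[77,88],"to":{"n":30,"q":45,"rnj":93,"wc":71}},"v":[[12,68,28,4,2],{"h":89,"oh":88,"syu":35,"tzm":27,"yvl":70},[53,88,84,62,1]]}
After op 11 (replace /v/2/2 12): {"cg":98,"f":{"bf":{"bji":92,"bua":17},"nld":[77,88],"to":{"n":30,"q":45,"rnj":93,"wc":71}},"v":[[12,68,28,4,2],{"h":89,"oh":88,"syu":35,"tzm":27,"yvl":70},[53,88,12,62,1]]}
After op 12 (remove /f/to): {"cg":98,"f":{"bf":{"bji":92,"bua":17},"nld":[77,88]},"v":[[12,68,28,4,2],{"h":89,"oh":88,"syu":35,"tzm":27,"yvl":70},[53,88,12,62,1]]}
After op 13 (add /v/1/hvo 8): {"cg":98,"f":{"bf":{"bji":92,"bua":17},"nld":[77,88]},"v":[[12,68,28,4,2],{"h":89,"hvo":8,"oh":88,"syu":35,"tzm":27,"yvl":70},[53,88,12,62,1]]}
After op 14 (replace /v/2/0 80): {"cg":98,"f":{"bf":{"bji":92,"bua":17},"nld":[77,88]},"v":[[12,68,28,4,2],{"h":89,"hvo":8,"oh":88,"syu":35,"tzm":27,"yvl":70},[80,88,12,62,1]]}
After op 15 (add /f/bf/fq 36): {"cg":98,"f":{"bf":{"bji":92,"bua":17,"fq":36},"nld":[77,88]},"v":[[12,68,28,4,2],{"h":89,"hvo":8,"oh":88,"syu":35,"tzm":27,"yvl":70},[80,88,12,62,1]]}
After op 16 (remove /f/bf): {"cg":98,"f":{"nld":[77,88]},"v":[[12,68,28,4,2],{"h":89,"hvo":8,"oh":88,"syu":35,"tzm":27,"yvl":70},[80,88,12,62,1]]}
After op 17 (add /f/sg 32): {"cg":98,"f":{"nld":[77,88],"sg":32},"v":[[12,68,28,4,2],{"h":89,"hvo":8,"oh":88,"syu":35,"tzm":27,"yvl":70},[80,88,12,62,1]]}
After op 18 (replace /f/nld 24): {"cg":98,"f":{"nld":24,"sg":32},"v":[[12,68,28,4,2],{"h":89,"hvo":8,"oh":88,"syu":35,"tzm":27,"yvl":70},[80,88,12,62,1]]}
After op 19 (add /f/sg 22): {"cg":98,"f":{"nld":24,"sg":22},"v":[[12,68,28,4,2],{"h":89,"hvo":8,"oh":88,"syu":35,"tzm":27,"yvl":70},[80,88,12,62,1]]}
After op 20 (add /v/0/5 97): {"cg":98,"f":{"nld":24,"sg":22},"v":[[12,68,28,4,2,97],{"h":89,"hvo":8,"oh":88,"syu":35,"tzm":27,"yvl":70},[80,88,12,62,1]]}
After op 21 (add /v/2/0 67): {"cg":98,"f":{"nld":24,"sg":22},"v":[[12,68,28,4,2,97],{"h":89,"hvo":8,"oh":88,"syu":35,"tzm":27,"yvl":70},[67,80,88,12,62,1]]}
Size at path /v/0: 6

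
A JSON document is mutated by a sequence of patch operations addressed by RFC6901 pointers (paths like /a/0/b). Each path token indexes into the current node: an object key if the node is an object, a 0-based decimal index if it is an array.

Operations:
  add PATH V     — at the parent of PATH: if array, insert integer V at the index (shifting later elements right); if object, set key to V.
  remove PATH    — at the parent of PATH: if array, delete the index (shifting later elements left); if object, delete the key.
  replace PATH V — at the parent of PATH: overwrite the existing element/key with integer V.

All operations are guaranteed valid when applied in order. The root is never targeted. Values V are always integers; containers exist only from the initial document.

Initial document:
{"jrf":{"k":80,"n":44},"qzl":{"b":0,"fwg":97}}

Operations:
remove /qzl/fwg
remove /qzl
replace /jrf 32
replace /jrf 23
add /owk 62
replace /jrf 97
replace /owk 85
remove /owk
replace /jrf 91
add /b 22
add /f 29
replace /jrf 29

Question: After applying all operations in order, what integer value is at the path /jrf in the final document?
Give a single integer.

After op 1 (remove /qzl/fwg): {"jrf":{"k":80,"n":44},"qzl":{"b":0}}
After op 2 (remove /qzl): {"jrf":{"k":80,"n":44}}
After op 3 (replace /jrf 32): {"jrf":32}
After op 4 (replace /jrf 23): {"jrf":23}
After op 5 (add /owk 62): {"jrf":23,"owk":62}
After op 6 (replace /jrf 97): {"jrf":97,"owk":62}
After op 7 (replace /owk 85): {"jrf":97,"owk":85}
After op 8 (remove /owk): {"jrf":97}
After op 9 (replace /jrf 91): {"jrf":91}
After op 10 (add /b 22): {"b":22,"jrf":91}
After op 11 (add /f 29): {"b":22,"f":29,"jrf":91}
After op 12 (replace /jrf 29): {"b":22,"f":29,"jrf":29}
Value at /jrf: 29

Answer: 29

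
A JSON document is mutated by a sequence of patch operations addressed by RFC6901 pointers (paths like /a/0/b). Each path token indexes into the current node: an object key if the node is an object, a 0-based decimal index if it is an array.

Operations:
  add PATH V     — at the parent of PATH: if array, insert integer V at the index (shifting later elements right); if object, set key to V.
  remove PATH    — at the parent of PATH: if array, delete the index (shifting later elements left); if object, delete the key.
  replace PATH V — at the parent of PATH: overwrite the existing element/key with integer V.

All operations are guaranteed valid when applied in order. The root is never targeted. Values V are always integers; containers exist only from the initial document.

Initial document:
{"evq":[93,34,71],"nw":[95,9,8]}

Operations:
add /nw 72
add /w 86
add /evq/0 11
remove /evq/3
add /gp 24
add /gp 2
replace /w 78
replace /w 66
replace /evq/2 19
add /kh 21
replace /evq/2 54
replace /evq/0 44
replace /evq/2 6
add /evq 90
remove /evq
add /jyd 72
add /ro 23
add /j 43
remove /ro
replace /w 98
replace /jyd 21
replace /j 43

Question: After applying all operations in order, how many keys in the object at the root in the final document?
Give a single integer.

Answer: 6

Derivation:
After op 1 (add /nw 72): {"evq":[93,34,71],"nw":72}
After op 2 (add /w 86): {"evq":[93,34,71],"nw":72,"w":86}
After op 3 (add /evq/0 11): {"evq":[11,93,34,71],"nw":72,"w":86}
After op 4 (remove /evq/3): {"evq":[11,93,34],"nw":72,"w":86}
After op 5 (add /gp 24): {"evq":[11,93,34],"gp":24,"nw":72,"w":86}
After op 6 (add /gp 2): {"evq":[11,93,34],"gp":2,"nw":72,"w":86}
After op 7 (replace /w 78): {"evq":[11,93,34],"gp":2,"nw":72,"w":78}
After op 8 (replace /w 66): {"evq":[11,93,34],"gp":2,"nw":72,"w":66}
After op 9 (replace /evq/2 19): {"evq":[11,93,19],"gp":2,"nw":72,"w":66}
After op 10 (add /kh 21): {"evq":[11,93,19],"gp":2,"kh":21,"nw":72,"w":66}
After op 11 (replace /evq/2 54): {"evq":[11,93,54],"gp":2,"kh":21,"nw":72,"w":66}
After op 12 (replace /evq/0 44): {"evq":[44,93,54],"gp":2,"kh":21,"nw":72,"w":66}
After op 13 (replace /evq/2 6): {"evq":[44,93,6],"gp":2,"kh":21,"nw":72,"w":66}
After op 14 (add /evq 90): {"evq":90,"gp":2,"kh":21,"nw":72,"w":66}
After op 15 (remove /evq): {"gp":2,"kh":21,"nw":72,"w":66}
After op 16 (add /jyd 72): {"gp":2,"jyd":72,"kh":21,"nw":72,"w":66}
After op 17 (add /ro 23): {"gp":2,"jyd":72,"kh":21,"nw":72,"ro":23,"w":66}
After op 18 (add /j 43): {"gp":2,"j":43,"jyd":72,"kh":21,"nw":72,"ro":23,"w":66}
After op 19 (remove /ro): {"gp":2,"j":43,"jyd":72,"kh":21,"nw":72,"w":66}
After op 20 (replace /w 98): {"gp":2,"j":43,"jyd":72,"kh":21,"nw":72,"w":98}
After op 21 (replace /jyd 21): {"gp":2,"j":43,"jyd":21,"kh":21,"nw":72,"w":98}
After op 22 (replace /j 43): {"gp":2,"j":43,"jyd":21,"kh":21,"nw":72,"w":98}
Size at the root: 6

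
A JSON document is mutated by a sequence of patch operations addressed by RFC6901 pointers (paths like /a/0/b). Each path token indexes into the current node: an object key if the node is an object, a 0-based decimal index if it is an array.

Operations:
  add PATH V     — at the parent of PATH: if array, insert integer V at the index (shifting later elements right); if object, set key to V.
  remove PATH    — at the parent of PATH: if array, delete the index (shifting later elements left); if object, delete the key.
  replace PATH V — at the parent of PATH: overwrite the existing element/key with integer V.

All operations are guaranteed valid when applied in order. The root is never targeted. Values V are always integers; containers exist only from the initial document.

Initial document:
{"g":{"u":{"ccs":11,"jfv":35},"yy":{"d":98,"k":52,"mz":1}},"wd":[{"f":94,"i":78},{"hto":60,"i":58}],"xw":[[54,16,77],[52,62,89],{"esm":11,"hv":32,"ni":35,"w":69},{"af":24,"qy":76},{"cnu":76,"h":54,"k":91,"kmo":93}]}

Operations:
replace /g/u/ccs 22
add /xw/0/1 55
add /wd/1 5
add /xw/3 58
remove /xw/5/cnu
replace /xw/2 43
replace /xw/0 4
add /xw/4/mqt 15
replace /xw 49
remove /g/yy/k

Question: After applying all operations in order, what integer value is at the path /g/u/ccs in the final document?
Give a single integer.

After op 1 (replace /g/u/ccs 22): {"g":{"u":{"ccs":22,"jfv":35},"yy":{"d":98,"k":52,"mz":1}},"wd":[{"f":94,"i":78},{"hto":60,"i":58}],"xw":[[54,16,77],[52,62,89],{"esm":11,"hv":32,"ni":35,"w":69},{"af":24,"qy":76},{"cnu":76,"h":54,"k":91,"kmo":93}]}
After op 2 (add /xw/0/1 55): {"g":{"u":{"ccs":22,"jfv":35},"yy":{"d":98,"k":52,"mz":1}},"wd":[{"f":94,"i":78},{"hto":60,"i":58}],"xw":[[54,55,16,77],[52,62,89],{"esm":11,"hv":32,"ni":35,"w":69},{"af":24,"qy":76},{"cnu":76,"h":54,"k":91,"kmo":93}]}
After op 3 (add /wd/1 5): {"g":{"u":{"ccs":22,"jfv":35},"yy":{"d":98,"k":52,"mz":1}},"wd":[{"f":94,"i":78},5,{"hto":60,"i":58}],"xw":[[54,55,16,77],[52,62,89],{"esm":11,"hv":32,"ni":35,"w":69},{"af":24,"qy":76},{"cnu":76,"h":54,"k":91,"kmo":93}]}
After op 4 (add /xw/3 58): {"g":{"u":{"ccs":22,"jfv":35},"yy":{"d":98,"k":52,"mz":1}},"wd":[{"f":94,"i":78},5,{"hto":60,"i":58}],"xw":[[54,55,16,77],[52,62,89],{"esm":11,"hv":32,"ni":35,"w":69},58,{"af":24,"qy":76},{"cnu":76,"h":54,"k":91,"kmo":93}]}
After op 5 (remove /xw/5/cnu): {"g":{"u":{"ccs":22,"jfv":35},"yy":{"d":98,"k":52,"mz":1}},"wd":[{"f":94,"i":78},5,{"hto":60,"i":58}],"xw":[[54,55,16,77],[52,62,89],{"esm":11,"hv":32,"ni":35,"w":69},58,{"af":24,"qy":76},{"h":54,"k":91,"kmo":93}]}
After op 6 (replace /xw/2 43): {"g":{"u":{"ccs":22,"jfv":35},"yy":{"d":98,"k":52,"mz":1}},"wd":[{"f":94,"i":78},5,{"hto":60,"i":58}],"xw":[[54,55,16,77],[52,62,89],43,58,{"af":24,"qy":76},{"h":54,"k":91,"kmo":93}]}
After op 7 (replace /xw/0 4): {"g":{"u":{"ccs":22,"jfv":35},"yy":{"d":98,"k":52,"mz":1}},"wd":[{"f":94,"i":78},5,{"hto":60,"i":58}],"xw":[4,[52,62,89],43,58,{"af":24,"qy":76},{"h":54,"k":91,"kmo":93}]}
After op 8 (add /xw/4/mqt 15): {"g":{"u":{"ccs":22,"jfv":35},"yy":{"d":98,"k":52,"mz":1}},"wd":[{"f":94,"i":78},5,{"hto":60,"i":58}],"xw":[4,[52,62,89],43,58,{"af":24,"mqt":15,"qy":76},{"h":54,"k":91,"kmo":93}]}
After op 9 (replace /xw 49): {"g":{"u":{"ccs":22,"jfv":35},"yy":{"d":98,"k":52,"mz":1}},"wd":[{"f":94,"i":78},5,{"hto":60,"i":58}],"xw":49}
After op 10 (remove /g/yy/k): {"g":{"u":{"ccs":22,"jfv":35},"yy":{"d":98,"mz":1}},"wd":[{"f":94,"i":78},5,{"hto":60,"i":58}],"xw":49}
Value at /g/u/ccs: 22

Answer: 22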